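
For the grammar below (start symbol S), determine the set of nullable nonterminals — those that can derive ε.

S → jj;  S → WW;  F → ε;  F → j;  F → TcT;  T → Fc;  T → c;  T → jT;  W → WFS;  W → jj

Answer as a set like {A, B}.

Directly nullable (have an ε-rule): {F}.
Not nullable: S, T, W — each has a terminal in every rule's right-hand side or depends on a non-nullable symbol.

{F}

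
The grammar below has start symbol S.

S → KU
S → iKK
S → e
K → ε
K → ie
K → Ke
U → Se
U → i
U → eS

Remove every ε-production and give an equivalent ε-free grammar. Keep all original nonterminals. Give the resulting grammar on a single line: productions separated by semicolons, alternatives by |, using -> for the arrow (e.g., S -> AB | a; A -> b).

S -> U | e | i | KU | iK | iKK; K -> e | Ke | ie; U -> i | Se | eS

Nullable set: {K}.
S -> KU: K nullable, giving KU | U.
S -> iKK: K, K nullable, giving i | iK | iKK.
Drop K -> ε.
K -> Ke: K nullable, giving Ke | e.
Unchanged (no nullable symbols): S -> e; K -> ie; U -> Se; U -> eS; U -> i.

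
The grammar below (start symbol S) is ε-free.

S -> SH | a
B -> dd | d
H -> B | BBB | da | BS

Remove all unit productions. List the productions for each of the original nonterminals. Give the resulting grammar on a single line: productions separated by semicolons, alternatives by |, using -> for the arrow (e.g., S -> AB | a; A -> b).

Unit productions: H->B.
Unit pairs (A ⇒* B via units): (H,B).
S: inherits non-unit rules of {S} → SH | a.
B: inherits non-unit rules of {B} → d | dd.
H: inherits non-unit rules of {B, H} → BBB | BS | d | da | dd.

S -> a | SH; B -> d | dd; H -> d | BS | da | dd | BBB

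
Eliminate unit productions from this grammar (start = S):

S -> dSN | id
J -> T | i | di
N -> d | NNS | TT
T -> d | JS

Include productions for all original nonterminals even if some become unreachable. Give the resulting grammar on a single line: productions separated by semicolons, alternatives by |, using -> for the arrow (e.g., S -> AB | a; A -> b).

S -> id | dSN; J -> d | i | JS | di; N -> d | TT | NNS; T -> d | JS

Unit productions: J->T.
Unit pairs (A ⇒* B via units): (J,T).
S: inherits non-unit rules of {S} → dSN | id.
J: inherits non-unit rules of {J, T} → JS | d | di | i.
N: inherits non-unit rules of {N} → NNS | TT | d.
T: inherits non-unit rules of {T} → JS | d.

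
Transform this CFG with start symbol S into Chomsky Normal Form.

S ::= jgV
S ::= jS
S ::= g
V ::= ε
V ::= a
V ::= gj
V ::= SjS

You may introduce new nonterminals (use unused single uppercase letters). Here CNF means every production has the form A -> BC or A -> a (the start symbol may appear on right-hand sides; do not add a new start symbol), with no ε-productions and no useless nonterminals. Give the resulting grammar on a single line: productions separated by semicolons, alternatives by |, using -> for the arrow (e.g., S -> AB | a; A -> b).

Nullable: {V}; after ε-elimination: S -> g | jS | jg | jgV; V -> a | gj | SjS.
No unit productions to eliminate.
TERM: introduce B -> g, A -> j and substitute in every rule of length ≥2.
BIN: S -> ABV becomes S -> AC, C -> BV; V -> SAS becomes V -> SD, D -> AS.

S -> g | AB | AC | AS; A -> j; B -> g; C -> BV; D -> AS; V -> a | BA | SD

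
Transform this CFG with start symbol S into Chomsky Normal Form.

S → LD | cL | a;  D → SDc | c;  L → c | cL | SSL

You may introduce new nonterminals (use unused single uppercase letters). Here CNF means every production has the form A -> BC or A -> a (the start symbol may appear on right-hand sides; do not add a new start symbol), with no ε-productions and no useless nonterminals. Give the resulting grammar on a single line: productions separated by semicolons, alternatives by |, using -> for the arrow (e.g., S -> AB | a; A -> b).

S -> a | AL | LD; A -> c; B -> DA; C -> SL; D -> c | SB; L -> c | AL | SC

No ε-productions.
No unit productions to eliminate.
TERM: introduce A -> c and substitute in every rule of length ≥2.
BIN: D -> SDA becomes D -> SB, B -> DA; L -> SSL becomes L -> SC, C -> SL.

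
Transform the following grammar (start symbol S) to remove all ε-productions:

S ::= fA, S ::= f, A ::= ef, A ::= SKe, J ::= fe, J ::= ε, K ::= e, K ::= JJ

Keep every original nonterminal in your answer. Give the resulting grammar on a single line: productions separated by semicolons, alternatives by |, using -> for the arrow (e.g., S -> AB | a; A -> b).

S -> f | fA; A -> Se | ef | SKe; J -> fe; K -> J | e | JJ

Nullable set: {J, K}.
A -> SKe: K nullable, giving SKe | Se.
Drop J -> ε.
K -> JJ: J, J nullable, giving J | JJ.
Unchanged (no nullable symbols): S -> f; S -> fA; A -> ef; J -> fe; K -> e.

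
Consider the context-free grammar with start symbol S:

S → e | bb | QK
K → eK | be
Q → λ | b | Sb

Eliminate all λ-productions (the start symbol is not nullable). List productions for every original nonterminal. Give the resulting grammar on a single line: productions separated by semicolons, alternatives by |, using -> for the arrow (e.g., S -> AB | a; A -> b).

Nullable set: {Q}.
S -> QK: Q nullable, giving K | QK.
Drop Q -> λ.
Unchanged (no nullable symbols): S -> bb; S -> e; K -> be; K -> eK; Q -> Sb; Q -> b.

S -> K | e | QK | bb; K -> be | eK; Q -> b | Sb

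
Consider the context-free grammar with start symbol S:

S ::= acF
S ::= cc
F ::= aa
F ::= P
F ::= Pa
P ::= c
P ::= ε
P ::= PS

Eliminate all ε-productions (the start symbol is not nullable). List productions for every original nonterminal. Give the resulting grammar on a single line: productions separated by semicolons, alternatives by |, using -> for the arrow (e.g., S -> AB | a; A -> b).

S -> ac | cc | acF; F -> P | a | Pa | aa; P -> S | c | PS

Nullable set: {F, P}.
S -> acF: F nullable, giving ac | acF.
F -> P: P nullable, giving P.
F -> Pa: P nullable, giving Pa | a.
Drop P -> ε.
P -> PS: P nullable, giving PS | S.
Unchanged (no nullable symbols): S -> cc; F -> aa; P -> c.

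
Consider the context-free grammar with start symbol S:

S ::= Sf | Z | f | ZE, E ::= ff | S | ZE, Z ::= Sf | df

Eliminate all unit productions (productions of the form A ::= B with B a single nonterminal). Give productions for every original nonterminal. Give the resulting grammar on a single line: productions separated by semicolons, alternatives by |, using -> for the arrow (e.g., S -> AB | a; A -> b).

Unit productions: E->S, S->Z.
Unit pairs (A ⇒* B via units): (E,S), (E,Z), (S,Z).
S: inherits non-unit rules of {S, Z} → Sf | ZE | df | f.
E: inherits non-unit rules of {E, S, Z} → Sf | ZE | df | f | ff.
Z: inherits non-unit rules of {Z} → Sf | df.

S -> f | Sf | ZE | df; E -> f | Sf | ZE | df | ff; Z -> Sf | df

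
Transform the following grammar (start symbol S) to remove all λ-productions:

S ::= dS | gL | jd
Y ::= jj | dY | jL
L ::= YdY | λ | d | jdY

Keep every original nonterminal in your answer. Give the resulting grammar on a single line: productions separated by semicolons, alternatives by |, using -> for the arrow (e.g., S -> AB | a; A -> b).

S -> g | dS | gL | jd; L -> d | YdY | jdY; Y -> j | dY | jL | jj

Nullable set: {L}.
S -> gL: L nullable, giving g | gL.
Drop L -> λ.
Y -> jL: L nullable, giving j | jL.
Unchanged (no nullable symbols): S -> dS; S -> jd; L -> YdY; L -> d; L -> jdY; Y -> dY; Y -> jj.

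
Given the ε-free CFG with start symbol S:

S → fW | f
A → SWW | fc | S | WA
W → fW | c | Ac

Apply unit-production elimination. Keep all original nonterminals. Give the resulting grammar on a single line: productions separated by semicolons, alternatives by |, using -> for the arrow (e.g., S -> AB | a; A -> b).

Unit productions: A->S.
Unit pairs (A ⇒* B via units): (A,S).
S: inherits non-unit rules of {S} → f | fW.
A: inherits non-unit rules of {A, S} → SWW | WA | f | fW | fc.
W: inherits non-unit rules of {W} → Ac | c | fW.

S -> f | fW; A -> f | WA | fW | fc | SWW; W -> c | Ac | fW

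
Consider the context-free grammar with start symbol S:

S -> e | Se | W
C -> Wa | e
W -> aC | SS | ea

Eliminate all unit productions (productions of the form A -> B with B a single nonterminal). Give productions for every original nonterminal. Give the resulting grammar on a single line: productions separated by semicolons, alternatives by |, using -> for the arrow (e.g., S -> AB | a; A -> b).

Unit productions: S->W.
Unit pairs (A ⇒* B via units): (S,W).
S: inherits non-unit rules of {S, W} → SS | Se | aC | e | ea.
C: inherits non-unit rules of {C} → Wa | e.
W: inherits non-unit rules of {W} → SS | aC | ea.

S -> e | SS | Se | aC | ea; C -> e | Wa; W -> SS | aC | ea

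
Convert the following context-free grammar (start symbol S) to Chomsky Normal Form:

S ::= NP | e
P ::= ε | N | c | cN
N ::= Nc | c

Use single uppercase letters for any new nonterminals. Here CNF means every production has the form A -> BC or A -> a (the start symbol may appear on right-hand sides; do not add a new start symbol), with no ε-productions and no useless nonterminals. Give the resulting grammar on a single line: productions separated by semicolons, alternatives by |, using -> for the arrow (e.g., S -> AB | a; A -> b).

Nullable: {P}; after ε-elimination: S -> N | e | NP; N -> c | Nc; P -> N | c | cN.
After unit-elimination: S -> c | e | NP | Nc; N -> c | Nc; P -> c | Nc | cN.
TERM: introduce A -> c and substitute in every rule of length ≥2.

S -> c | e | NA | NP; A -> c; N -> c | NA; P -> c | AN | NA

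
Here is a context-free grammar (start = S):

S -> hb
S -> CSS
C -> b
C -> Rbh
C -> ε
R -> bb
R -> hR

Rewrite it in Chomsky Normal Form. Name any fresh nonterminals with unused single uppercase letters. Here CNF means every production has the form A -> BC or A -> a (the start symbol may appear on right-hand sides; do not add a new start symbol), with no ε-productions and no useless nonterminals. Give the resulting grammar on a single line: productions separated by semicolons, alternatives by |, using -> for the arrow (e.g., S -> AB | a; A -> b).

S -> BA | CE | SS; A -> b; B -> h; C -> b | RD; D -> AB; E -> SS; R -> AA | BR

Nullable: {C}; after ε-elimination: S -> SS | hb | CSS; C -> b | Rbh; R -> bb | hR.
No unit productions to eliminate.
TERM: introduce A -> b, B -> h and substitute in every rule of length ≥2.
BIN: C -> RAB becomes C -> RD, D -> AB; S -> CSS becomes S -> CE, E -> SS.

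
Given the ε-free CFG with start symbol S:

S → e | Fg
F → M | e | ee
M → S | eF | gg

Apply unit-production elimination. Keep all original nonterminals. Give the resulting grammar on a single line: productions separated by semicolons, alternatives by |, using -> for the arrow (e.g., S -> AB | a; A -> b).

S -> e | Fg; F -> e | Fg | eF | ee | gg; M -> e | Fg | eF | gg

Unit productions: F->M, M->S.
Unit pairs (A ⇒* B via units): (F,M), (F,S), (M,S).
S: inherits non-unit rules of {S} → Fg | e.
F: inherits non-unit rules of {F, M, S} → Fg | e | eF | ee | gg.
M: inherits non-unit rules of {M, S} → Fg | e | eF | gg.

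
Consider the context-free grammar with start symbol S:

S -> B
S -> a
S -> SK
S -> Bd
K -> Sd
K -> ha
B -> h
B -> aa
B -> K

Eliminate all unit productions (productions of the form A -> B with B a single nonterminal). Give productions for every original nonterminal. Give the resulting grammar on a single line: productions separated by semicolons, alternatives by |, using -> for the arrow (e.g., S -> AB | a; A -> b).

Unit productions: B->K, S->B.
Unit pairs (A ⇒* B via units): (B,K), (S,B), (S,K).
S: inherits non-unit rules of {B, K, S} → Bd | SK | Sd | a | aa | h | ha.
B: inherits non-unit rules of {B, K} → Sd | aa | h | ha.
K: inherits non-unit rules of {K} → Sd | ha.

S -> a | h | Bd | SK | Sd | aa | ha; B -> h | Sd | aa | ha; K -> Sd | ha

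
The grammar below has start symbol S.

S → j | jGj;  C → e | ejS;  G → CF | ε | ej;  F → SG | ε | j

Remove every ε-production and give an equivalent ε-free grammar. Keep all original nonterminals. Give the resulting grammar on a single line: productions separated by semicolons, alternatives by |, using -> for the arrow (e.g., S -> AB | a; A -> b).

S -> j | jj | jGj; C -> e | ejS; F -> S | j | SG; G -> C | CF | ej

Nullable set: {F, G}.
S -> jGj: G nullable, giving jGj | jj.
Drop F -> ε.
F -> SG: G nullable, giving S | SG.
Drop G -> ε.
G -> CF: F nullable, giving C | CF.
Unchanged (no nullable symbols): S -> j; C -> e; C -> ejS; F -> j; G -> ej.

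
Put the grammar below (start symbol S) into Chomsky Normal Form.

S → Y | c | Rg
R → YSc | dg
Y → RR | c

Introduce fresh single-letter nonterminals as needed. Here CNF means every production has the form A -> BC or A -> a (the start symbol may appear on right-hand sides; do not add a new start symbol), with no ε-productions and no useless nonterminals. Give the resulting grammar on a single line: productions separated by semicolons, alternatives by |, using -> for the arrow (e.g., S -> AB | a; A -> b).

No ε-productions.
After unit-elimination: S -> c | RR | Rg; R -> dg | YSc; Y -> c | RR.
TERM: introduce A -> c, B -> d, C -> g and substitute in every rule of length ≥2.
BIN: R -> YSA becomes R -> YD, D -> SA.

S -> c | RC | RR; A -> c; B -> d; C -> g; D -> SA; R -> BC | YD; Y -> c | RR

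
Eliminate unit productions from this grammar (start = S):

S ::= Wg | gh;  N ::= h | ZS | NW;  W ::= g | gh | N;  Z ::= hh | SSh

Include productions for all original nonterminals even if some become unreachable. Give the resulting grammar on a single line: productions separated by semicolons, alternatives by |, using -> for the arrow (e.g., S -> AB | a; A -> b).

S -> Wg | gh; N -> h | NW | ZS; W -> g | h | NW | ZS | gh; Z -> hh | SSh

Unit productions: W->N.
Unit pairs (A ⇒* B via units): (W,N).
S: inherits non-unit rules of {S} → Wg | gh.
N: inherits non-unit rules of {N} → NW | ZS | h.
W: inherits non-unit rules of {N, W} → NW | ZS | g | gh | h.
Z: inherits non-unit rules of {Z} → SSh | hh.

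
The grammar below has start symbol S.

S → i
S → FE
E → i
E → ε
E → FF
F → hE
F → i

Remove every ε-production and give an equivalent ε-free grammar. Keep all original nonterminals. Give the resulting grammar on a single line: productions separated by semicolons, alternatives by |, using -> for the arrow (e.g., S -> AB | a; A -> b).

Nullable set: {E}.
S -> FE: E nullable, giving F | FE.
Drop E -> ε.
F -> hE: E nullable, giving h | hE.
Unchanged (no nullable symbols): S -> i; E -> FF; E -> i; F -> i.

S -> F | i | FE; E -> i | FF; F -> h | i | hE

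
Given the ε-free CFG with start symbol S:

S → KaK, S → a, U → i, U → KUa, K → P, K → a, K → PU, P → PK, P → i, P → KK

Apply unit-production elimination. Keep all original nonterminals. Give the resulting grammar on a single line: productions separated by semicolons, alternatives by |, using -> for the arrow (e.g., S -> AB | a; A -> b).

Unit productions: K->P.
Unit pairs (A ⇒* B via units): (K,P).
S: inherits non-unit rules of {S} → KaK | a.
K: inherits non-unit rules of {K, P} → KK | PK | PU | a | i.
P: inherits non-unit rules of {P} → KK | PK | i.
U: inherits non-unit rules of {U} → KUa | i.

S -> a | KaK; K -> a | i | KK | PK | PU; P -> i | KK | PK; U -> i | KUa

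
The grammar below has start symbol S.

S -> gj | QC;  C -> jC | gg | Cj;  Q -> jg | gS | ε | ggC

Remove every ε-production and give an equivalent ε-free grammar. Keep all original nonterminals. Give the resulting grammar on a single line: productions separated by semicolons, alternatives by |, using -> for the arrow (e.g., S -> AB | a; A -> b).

Nullable set: {Q}.
S -> QC: Q nullable, giving C | QC.
Drop Q -> ε.
Unchanged (no nullable symbols): S -> gj; C -> Cj; C -> gg; C -> jC; Q -> gS; Q -> ggC; Q -> jg.

S -> C | QC | gj; C -> Cj | gg | jC; Q -> gS | jg | ggC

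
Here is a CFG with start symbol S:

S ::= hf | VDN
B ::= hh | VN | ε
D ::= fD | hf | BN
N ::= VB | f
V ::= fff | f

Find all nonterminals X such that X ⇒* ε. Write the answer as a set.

Directly nullable (have an ε-rule): {B}.
Not nullable: D, N, S, V — each has a terminal in every rule's right-hand side or depends on a non-nullable symbol.

{B}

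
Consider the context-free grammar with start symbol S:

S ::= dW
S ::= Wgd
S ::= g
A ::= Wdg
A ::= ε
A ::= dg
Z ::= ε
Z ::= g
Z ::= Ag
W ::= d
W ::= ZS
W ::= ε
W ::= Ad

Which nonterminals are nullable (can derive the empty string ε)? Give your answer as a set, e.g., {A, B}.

Directly nullable (have an ε-rule): {A, W, Z}.
Not nullable: S — each has a terminal in every rule's right-hand side or depends on a non-nullable symbol.

{A, W, Z}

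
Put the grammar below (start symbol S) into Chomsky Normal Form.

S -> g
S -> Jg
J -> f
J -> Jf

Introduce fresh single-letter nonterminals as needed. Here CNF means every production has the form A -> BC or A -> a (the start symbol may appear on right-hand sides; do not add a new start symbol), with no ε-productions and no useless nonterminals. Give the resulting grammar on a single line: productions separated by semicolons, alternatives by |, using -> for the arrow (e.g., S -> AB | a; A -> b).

No ε-productions.
No unit productions to eliminate.
TERM: introduce A -> f, B -> g and substitute in every rule of length ≥2.

S -> g | JB; A -> f; B -> g; J -> f | JA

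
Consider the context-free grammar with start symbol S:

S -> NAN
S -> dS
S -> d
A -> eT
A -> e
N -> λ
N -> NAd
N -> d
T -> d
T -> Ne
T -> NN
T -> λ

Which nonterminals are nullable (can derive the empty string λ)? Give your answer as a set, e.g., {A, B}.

{N, T}

Directly nullable (have an ε-rule): {N, T}.
Not nullable: A, S — each has a terminal in every rule's right-hand side or depends on a non-nullable symbol.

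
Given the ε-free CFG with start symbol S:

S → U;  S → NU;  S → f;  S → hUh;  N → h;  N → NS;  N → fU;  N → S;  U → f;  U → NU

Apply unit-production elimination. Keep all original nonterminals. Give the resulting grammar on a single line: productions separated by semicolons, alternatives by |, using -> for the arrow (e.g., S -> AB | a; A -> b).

Unit productions: N->S, S->U.
Unit pairs (A ⇒* B via units): (N,S), (N,U), (S,U).
S: inherits non-unit rules of {S, U} → NU | f | hUh.
N: inherits non-unit rules of {N, S, U} → NS | NU | f | fU | h | hUh.
U: inherits non-unit rules of {U} → NU | f.

S -> f | NU | hUh; N -> f | h | NS | NU | fU | hUh; U -> f | NU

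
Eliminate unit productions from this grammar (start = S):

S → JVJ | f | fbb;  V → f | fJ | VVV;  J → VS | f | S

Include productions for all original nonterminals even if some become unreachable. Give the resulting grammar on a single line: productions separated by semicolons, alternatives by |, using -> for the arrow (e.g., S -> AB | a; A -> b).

Unit productions: J->S.
Unit pairs (A ⇒* B via units): (J,S).
S: inherits non-unit rules of {S} → JVJ | f | fbb.
J: inherits non-unit rules of {J, S} → JVJ | VS | f | fbb.
V: inherits non-unit rules of {V} → VVV | f | fJ.

S -> f | JVJ | fbb; J -> f | VS | JVJ | fbb; V -> f | fJ | VVV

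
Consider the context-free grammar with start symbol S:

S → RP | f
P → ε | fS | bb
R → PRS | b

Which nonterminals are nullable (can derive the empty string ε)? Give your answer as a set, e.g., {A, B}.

{P}

Directly nullable (have an ε-rule): {P}.
Not nullable: R, S — each has a terminal in every rule's right-hand side or depends on a non-nullable symbol.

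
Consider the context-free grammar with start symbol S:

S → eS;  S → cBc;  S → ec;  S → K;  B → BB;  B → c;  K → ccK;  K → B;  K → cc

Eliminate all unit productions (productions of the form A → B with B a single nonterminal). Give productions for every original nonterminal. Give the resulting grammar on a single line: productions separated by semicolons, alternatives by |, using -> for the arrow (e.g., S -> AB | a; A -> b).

Unit productions: K->B, S->K.
Unit pairs (A ⇒* B via units): (K,B), (S,B), (S,K).
S: inherits non-unit rules of {B, K, S} → BB | c | cBc | cc | ccK | eS | ec.
B: inherits non-unit rules of {B} → BB | c.
K: inherits non-unit rules of {B, K} → BB | c | cc | ccK.

S -> c | BB | cc | eS | ec | cBc | ccK; B -> c | BB; K -> c | BB | cc | ccK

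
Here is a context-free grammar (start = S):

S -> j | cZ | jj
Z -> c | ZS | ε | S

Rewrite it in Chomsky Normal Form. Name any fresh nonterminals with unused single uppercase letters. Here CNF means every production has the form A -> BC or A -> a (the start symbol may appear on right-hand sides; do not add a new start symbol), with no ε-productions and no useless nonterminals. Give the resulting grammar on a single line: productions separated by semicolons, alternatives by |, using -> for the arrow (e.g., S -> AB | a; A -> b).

Nullable: {Z}; after ε-elimination: S -> c | j | cZ | jj; Z -> S | c | ZS.
After unit-elimination: S -> c | j | cZ | jj; Z -> c | j | ZS | cZ | jj.
TERM: introduce A -> c, B -> j and substitute in every rule of length ≥2.

S -> c | j | AZ | BB; A -> c; B -> j; Z -> c | j | AZ | BB | ZS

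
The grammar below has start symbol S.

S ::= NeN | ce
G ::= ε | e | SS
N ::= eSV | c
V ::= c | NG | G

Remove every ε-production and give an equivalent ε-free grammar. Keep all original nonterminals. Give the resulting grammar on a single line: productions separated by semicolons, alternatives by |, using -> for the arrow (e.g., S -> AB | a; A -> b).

Nullable set: {G, V}.
Drop G -> ε.
N -> eSV: V nullable, giving eS | eSV.
V -> G: G nullable, giving G.
V -> NG: G nullable, giving N | NG.
Unchanged (no nullable symbols): S -> NeN; S -> ce; G -> SS; G -> e; N -> c; V -> c.

S -> ce | NeN; G -> e | SS; N -> c | eS | eSV; V -> G | N | c | NG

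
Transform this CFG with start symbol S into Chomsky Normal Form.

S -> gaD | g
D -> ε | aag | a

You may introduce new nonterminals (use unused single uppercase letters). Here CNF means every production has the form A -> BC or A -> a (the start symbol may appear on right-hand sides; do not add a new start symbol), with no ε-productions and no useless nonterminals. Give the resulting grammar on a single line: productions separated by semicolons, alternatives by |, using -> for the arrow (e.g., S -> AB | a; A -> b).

Nullable: {D}; after ε-elimination: S -> g | ga | gaD; D -> a | aag.
No unit productions to eliminate.
TERM: introduce A -> a, B -> g and substitute in every rule of length ≥2.
BIN: D -> AAB becomes D -> AC, C -> AB; S -> BAD becomes S -> BE, E -> AD.

S -> g | BA | BE; A -> a; B -> g; C -> AB; D -> a | AC; E -> AD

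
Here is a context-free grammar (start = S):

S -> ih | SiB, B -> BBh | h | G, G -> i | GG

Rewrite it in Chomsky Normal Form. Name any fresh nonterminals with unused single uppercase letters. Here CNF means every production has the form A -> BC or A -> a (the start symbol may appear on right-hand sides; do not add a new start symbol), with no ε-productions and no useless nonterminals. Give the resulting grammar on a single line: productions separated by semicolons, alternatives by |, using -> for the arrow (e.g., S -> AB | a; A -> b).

No ε-productions.
After unit-elimination: S -> ih | SiB; B -> h | i | GG | BBh; G -> i | GG.
TERM: introduce A -> h, C -> i and substitute in every rule of length ≥2.
BIN: B -> BBA becomes B -> BD, D -> BA; S -> SCB becomes S -> SE, E -> CB.

S -> CA | SE; A -> h; B -> h | i | BD | GG; C -> i; D -> BA; E -> CB; G -> i | GG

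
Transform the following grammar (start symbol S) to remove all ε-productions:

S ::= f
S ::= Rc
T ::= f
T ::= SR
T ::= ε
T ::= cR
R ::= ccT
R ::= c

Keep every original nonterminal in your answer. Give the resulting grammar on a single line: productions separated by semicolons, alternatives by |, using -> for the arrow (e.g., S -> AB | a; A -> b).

S -> f | Rc; R -> c | cc | ccT; T -> f | SR | cR

Nullable set: {T}.
R -> ccT: T nullable, giving cc | ccT.
Drop T -> ε.
Unchanged (no nullable symbols): S -> Rc; S -> f; R -> c; T -> SR; T -> cR; T -> f.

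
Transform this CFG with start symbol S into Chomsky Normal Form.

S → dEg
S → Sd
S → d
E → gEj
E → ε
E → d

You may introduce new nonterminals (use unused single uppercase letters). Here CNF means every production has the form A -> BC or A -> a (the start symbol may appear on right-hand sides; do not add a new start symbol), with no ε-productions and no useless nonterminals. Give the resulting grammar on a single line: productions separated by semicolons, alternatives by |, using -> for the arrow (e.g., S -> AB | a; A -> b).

S -> d | CA | CF | SC; A -> g; B -> j; C -> d; D -> EB; E -> d | AB | AD; F -> EA

Nullable: {E}; after ε-elimination: S -> d | Sd | dg | dEg; E -> d | gj | gEj.
No unit productions to eliminate.
TERM: introduce C -> d, A -> g, B -> j and substitute in every rule of length ≥2.
BIN: E -> AEB becomes E -> AD, D -> EB; S -> CEA becomes S -> CF, F -> EA.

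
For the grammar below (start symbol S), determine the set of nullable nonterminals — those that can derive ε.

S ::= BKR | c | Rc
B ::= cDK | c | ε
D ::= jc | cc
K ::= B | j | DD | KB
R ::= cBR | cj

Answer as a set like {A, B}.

{B, K}

Directly nullable (have an ε-rule): {B}.
K is nullable via K -> B (every symbol on the right is already known nullable).
Not nullable: D, R, S — each has a terminal in every rule's right-hand side or depends on a non-nullable symbol.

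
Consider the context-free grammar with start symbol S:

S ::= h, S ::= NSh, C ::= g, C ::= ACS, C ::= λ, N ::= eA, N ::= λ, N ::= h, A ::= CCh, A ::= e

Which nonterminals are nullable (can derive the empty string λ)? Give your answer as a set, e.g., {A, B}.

Directly nullable (have an ε-rule): {C, N}.
Not nullable: A, S — each has a terminal in every rule's right-hand side or depends on a non-nullable symbol.

{C, N}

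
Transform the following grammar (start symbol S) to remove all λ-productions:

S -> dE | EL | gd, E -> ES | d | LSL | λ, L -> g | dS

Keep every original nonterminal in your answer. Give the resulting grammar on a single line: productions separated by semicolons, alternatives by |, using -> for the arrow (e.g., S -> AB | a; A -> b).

S -> L | d | EL | dE | gd; E -> S | d | ES | LSL; L -> g | dS

Nullable set: {E}.
S -> EL: E nullable, giving EL | L.
S -> dE: E nullable, giving d | dE.
Drop E -> λ.
E -> ES: E nullable, giving ES | S.
Unchanged (no nullable symbols): S -> gd; E -> LSL; E -> d; L -> dS; L -> g.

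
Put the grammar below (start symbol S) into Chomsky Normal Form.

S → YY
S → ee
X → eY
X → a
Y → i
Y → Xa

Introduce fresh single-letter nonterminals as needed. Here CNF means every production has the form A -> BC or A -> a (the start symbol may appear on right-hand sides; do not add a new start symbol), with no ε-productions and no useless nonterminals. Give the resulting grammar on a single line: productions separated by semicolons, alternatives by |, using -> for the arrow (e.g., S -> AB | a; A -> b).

No ε-productions.
No unit productions to eliminate.
TERM: introduce B -> a, A -> e and substitute in every rule of length ≥2.

S -> AA | YY; A -> e; B -> a; X -> a | AY; Y -> i | XB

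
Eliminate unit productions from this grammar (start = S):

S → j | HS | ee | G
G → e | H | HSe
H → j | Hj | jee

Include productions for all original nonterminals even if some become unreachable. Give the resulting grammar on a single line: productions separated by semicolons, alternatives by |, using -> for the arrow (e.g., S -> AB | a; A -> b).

Unit productions: G->H, S->G.
Unit pairs (A ⇒* B via units): (G,H), (S,G), (S,H).
S: inherits non-unit rules of {G, H, S} → HS | HSe | Hj | e | ee | j | jee.
G: inherits non-unit rules of {G, H} → HSe | Hj | e | j | jee.
H: inherits non-unit rules of {H} → Hj | j | jee.

S -> e | j | HS | Hj | ee | HSe | jee; G -> e | j | Hj | HSe | jee; H -> j | Hj | jee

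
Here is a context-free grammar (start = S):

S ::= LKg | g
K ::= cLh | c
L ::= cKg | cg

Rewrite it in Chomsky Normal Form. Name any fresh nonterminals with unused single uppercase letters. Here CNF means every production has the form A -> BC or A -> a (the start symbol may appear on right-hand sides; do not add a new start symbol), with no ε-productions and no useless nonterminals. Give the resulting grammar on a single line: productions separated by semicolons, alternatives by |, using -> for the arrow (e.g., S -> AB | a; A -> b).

S -> g | LF; A -> c; B -> h; C -> g; D -> LB; E -> KC; F -> KC; K -> c | AD; L -> AC | AE

No ε-productions.
No unit productions to eliminate.
TERM: introduce A -> c, C -> g, B -> h and substitute in every rule of length ≥2.
BIN: K -> ALB becomes K -> AD, D -> LB; L -> AKC becomes L -> AE, E -> KC; S -> LKC becomes S -> LF, F -> KC.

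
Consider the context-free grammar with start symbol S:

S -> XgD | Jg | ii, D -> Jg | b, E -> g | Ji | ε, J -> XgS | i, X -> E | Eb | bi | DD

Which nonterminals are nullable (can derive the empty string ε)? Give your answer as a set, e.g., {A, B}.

{E, X}

Directly nullable (have an ε-rule): {E}.
X is nullable via X -> E (every symbol on the right is already known nullable).
Not nullable: D, J, S — each has a terminal in every rule's right-hand side or depends on a non-nullable symbol.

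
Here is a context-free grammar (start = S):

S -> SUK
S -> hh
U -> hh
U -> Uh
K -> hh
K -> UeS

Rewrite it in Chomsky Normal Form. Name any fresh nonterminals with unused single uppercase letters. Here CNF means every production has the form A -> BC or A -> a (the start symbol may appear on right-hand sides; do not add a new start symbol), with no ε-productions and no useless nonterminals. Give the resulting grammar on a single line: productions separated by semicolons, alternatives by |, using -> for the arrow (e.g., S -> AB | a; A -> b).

No ε-productions.
No unit productions to eliminate.
TERM: introduce A -> e, B -> h and substitute in every rule of length ≥2.
BIN: K -> UAS becomes K -> UC, C -> AS; S -> SUK becomes S -> SD, D -> UK.

S -> BB | SD; A -> e; B -> h; C -> AS; D -> UK; K -> BB | UC; U -> BB | UB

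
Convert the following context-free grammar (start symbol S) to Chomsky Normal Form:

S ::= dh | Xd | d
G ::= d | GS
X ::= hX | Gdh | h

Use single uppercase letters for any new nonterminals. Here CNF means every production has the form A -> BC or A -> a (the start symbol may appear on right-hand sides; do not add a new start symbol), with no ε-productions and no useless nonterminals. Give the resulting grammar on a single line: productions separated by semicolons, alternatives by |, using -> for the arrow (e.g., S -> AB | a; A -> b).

S -> d | AB | XA; A -> d; B -> h; C -> AB; G -> d | GS; X -> h | BX | GC

No ε-productions.
No unit productions to eliminate.
TERM: introduce A -> d, B -> h and substitute in every rule of length ≥2.
BIN: X -> GAB becomes X -> GC, C -> AB.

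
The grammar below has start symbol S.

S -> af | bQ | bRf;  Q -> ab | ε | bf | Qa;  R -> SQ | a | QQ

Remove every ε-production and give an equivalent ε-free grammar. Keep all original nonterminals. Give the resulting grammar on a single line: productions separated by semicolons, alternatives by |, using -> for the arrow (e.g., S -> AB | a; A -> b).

S -> b | af | bQ | bf | bRf; Q -> a | Qa | ab | bf; R -> Q | S | a | QQ | SQ

Nullable set: {Q, R}.
S -> bQ: Q nullable, giving b | bQ.
S -> bRf: R nullable, giving bRf | bf.
Drop Q -> ε.
Q -> Qa: Q nullable, giving Qa | a.
R -> QQ: Q, Q nullable, giving Q | QQ.
R -> SQ: Q nullable, giving S | SQ.
Unchanged (no nullable symbols): S -> af; Q -> ab; Q -> bf; R -> a.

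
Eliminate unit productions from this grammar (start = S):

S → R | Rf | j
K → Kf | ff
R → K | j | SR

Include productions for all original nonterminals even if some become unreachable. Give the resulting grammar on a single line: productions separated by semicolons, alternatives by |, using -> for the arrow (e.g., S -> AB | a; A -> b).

Unit productions: R->K, S->R.
Unit pairs (A ⇒* B via units): (R,K), (S,K), (S,R).
S: inherits non-unit rules of {K, R, S} → Kf | Rf | SR | ff | j.
K: inherits non-unit rules of {K} → Kf | ff.
R: inherits non-unit rules of {K, R} → Kf | SR | ff | j.

S -> j | Kf | Rf | SR | ff; K -> Kf | ff; R -> j | Kf | SR | ff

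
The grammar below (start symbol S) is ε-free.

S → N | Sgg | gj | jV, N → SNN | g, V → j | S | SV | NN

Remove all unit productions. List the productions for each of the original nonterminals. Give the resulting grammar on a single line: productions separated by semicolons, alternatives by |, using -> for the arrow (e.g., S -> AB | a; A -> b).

S -> g | gj | jV | SNN | Sgg; N -> g | SNN; V -> g | j | NN | SV | gj | jV | SNN | Sgg

Unit productions: S->N, V->S.
Unit pairs (A ⇒* B via units): (S,N), (V,N), (V,S).
S: inherits non-unit rules of {N, S} → SNN | Sgg | g | gj | jV.
N: inherits non-unit rules of {N} → SNN | g.
V: inherits non-unit rules of {N, S, V} → NN | SNN | SV | Sgg | g | gj | j | jV.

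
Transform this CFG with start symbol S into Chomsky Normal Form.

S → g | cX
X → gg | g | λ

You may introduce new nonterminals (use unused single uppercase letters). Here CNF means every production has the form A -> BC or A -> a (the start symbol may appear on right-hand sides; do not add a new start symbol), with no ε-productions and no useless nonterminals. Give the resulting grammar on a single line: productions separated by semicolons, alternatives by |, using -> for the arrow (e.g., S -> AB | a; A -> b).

S -> c | g | AX; A -> c; B -> g; X -> g | BB

Nullable: {X}; after ε-elimination: S -> c | g | cX; X -> g | gg.
No unit productions to eliminate.
TERM: introduce A -> c, B -> g and substitute in every rule of length ≥2.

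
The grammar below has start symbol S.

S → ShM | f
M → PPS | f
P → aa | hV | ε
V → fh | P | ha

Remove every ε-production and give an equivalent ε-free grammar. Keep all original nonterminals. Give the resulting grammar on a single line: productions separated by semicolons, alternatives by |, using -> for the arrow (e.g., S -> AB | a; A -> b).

Nullable set: {P, V}.
M -> PPS: P, P nullable, giving PPS | PS | S.
Drop P -> ε.
P -> hV: V nullable, giving h | hV.
V -> P: P nullable, giving P.
Unchanged (no nullable symbols): S -> ShM; S -> f; M -> f; P -> aa; V -> fh; V -> ha.

S -> f | ShM; M -> S | f | PS | PPS; P -> h | aa | hV; V -> P | fh | ha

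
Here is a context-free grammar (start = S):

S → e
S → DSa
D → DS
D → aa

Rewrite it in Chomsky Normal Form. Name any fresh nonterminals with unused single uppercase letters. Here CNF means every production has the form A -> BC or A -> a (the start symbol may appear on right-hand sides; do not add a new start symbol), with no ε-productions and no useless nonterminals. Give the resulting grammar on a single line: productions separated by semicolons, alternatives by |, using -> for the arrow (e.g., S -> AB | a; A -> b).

S -> e | DB; A -> a; B -> SA; D -> AA | DS

No ε-productions.
No unit productions to eliminate.
TERM: introduce A -> a and substitute in every rule of length ≥2.
BIN: S -> DSA becomes S -> DB, B -> SA.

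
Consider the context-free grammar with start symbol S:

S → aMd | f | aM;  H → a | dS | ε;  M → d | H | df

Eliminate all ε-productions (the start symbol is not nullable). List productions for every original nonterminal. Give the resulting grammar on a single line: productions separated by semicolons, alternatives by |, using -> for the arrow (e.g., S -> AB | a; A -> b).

Nullable set: {H, M}.
S -> aM: M nullable, giving a | aM.
S -> aMd: M nullable, giving aMd | ad.
Drop H -> ε.
M -> H: H nullable, giving H.
Unchanged (no nullable symbols): S -> f; H -> a; H -> dS; M -> d; M -> df.

S -> a | f | aM | ad | aMd; H -> a | dS; M -> H | d | df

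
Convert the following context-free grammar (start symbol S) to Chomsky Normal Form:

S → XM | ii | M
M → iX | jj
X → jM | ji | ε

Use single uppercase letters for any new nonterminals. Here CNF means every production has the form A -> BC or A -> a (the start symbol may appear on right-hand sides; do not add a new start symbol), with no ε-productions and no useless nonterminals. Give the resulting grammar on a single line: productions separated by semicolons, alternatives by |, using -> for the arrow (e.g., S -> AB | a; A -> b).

S -> i | AA | AX | BB | XM; A -> i; B -> j; M -> i | AX | BB; X -> BA | BM

Nullable: {X}; after ε-elimination: S -> M | XM | ii; M -> i | iX | jj; X -> jM | ji.
After unit-elimination: S -> i | XM | iX | ii | jj; M -> i | iX | jj; X -> jM | ji.
TERM: introduce A -> i, B -> j and substitute in every rule of length ≥2.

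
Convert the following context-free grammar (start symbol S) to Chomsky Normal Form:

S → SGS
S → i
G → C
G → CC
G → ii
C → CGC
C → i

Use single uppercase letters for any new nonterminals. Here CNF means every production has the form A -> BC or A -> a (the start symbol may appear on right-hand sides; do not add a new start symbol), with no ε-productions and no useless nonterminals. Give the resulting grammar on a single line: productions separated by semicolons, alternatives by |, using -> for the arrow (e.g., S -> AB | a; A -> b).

No ε-productions.
After unit-elimination: S -> i | SGS; C -> i | CGC; G -> i | CC | ii | CGC.
TERM: introduce A -> i and substitute in every rule of length ≥2.
BIN: C -> CGC becomes C -> CB, B -> GC; G -> CGC becomes G -> CD, D -> GC; S -> SGS becomes S -> SE, E -> GS.

S -> i | SE; A -> i; B -> GC; C -> i | CB; D -> GC; E -> GS; G -> i | AA | CC | CD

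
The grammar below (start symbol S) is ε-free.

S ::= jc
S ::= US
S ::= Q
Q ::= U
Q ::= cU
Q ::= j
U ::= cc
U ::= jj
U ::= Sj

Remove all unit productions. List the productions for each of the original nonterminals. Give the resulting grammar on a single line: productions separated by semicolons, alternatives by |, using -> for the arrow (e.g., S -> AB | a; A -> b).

S -> j | Sj | US | cU | cc | jc | jj; Q -> j | Sj | cU | cc | jj; U -> Sj | cc | jj

Unit productions: Q->U, S->Q.
Unit pairs (A ⇒* B via units): (Q,U), (S,Q), (S,U).
S: inherits non-unit rules of {Q, S, U} → Sj | US | cU | cc | j | jc | jj.
Q: inherits non-unit rules of {Q, U} → Sj | cU | cc | j | jj.
U: inherits non-unit rules of {U} → Sj | cc | jj.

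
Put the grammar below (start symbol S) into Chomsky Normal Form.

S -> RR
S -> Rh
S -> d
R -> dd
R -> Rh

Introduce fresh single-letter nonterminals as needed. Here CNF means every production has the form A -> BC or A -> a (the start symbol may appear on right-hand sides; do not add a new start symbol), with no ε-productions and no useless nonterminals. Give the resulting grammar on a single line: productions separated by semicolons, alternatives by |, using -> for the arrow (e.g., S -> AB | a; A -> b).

S -> d | RA | RR; A -> h; B -> d; R -> BB | RA

No ε-productions.
No unit productions to eliminate.
TERM: introduce B -> d, A -> h and substitute in every rule of length ≥2.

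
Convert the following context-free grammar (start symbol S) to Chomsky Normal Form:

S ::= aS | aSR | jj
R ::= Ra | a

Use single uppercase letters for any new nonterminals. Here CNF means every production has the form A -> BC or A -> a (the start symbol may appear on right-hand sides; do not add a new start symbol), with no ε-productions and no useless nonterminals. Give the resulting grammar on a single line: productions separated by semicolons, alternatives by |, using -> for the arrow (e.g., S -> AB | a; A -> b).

S -> AC | AS | BB; A -> a; B -> j; C -> SR; R -> a | RA

No ε-productions.
No unit productions to eliminate.
TERM: introduce A -> a, B -> j and substitute in every rule of length ≥2.
BIN: S -> ASR becomes S -> AC, C -> SR.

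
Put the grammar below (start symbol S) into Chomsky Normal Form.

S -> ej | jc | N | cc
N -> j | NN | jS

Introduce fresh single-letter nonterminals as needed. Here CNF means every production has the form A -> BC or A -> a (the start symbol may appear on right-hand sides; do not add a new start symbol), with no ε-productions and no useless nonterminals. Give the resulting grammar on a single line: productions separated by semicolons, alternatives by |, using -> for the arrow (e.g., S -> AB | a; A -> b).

S -> j | AB | AS | BB | CA | NN; A -> j; B -> c; C -> e; N -> j | AS | NN

No ε-productions.
After unit-elimination: S -> j | NN | cc | ej | jS | jc; N -> j | NN | jS.
TERM: introduce B -> c, C -> e, A -> j and substitute in every rule of length ≥2.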